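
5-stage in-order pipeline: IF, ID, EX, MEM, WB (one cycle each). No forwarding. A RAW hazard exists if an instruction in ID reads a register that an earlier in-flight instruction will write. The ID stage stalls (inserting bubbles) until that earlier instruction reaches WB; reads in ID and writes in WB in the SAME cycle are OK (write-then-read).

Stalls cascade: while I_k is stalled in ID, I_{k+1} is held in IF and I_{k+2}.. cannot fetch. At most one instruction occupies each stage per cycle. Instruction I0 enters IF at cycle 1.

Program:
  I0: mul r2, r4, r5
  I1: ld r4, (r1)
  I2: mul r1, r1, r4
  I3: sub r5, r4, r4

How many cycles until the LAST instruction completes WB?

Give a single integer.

Answer: 10

Derivation:
I0 mul r2 <- r4,r5: IF@1 ID@2 stall=0 (-) EX@3 MEM@4 WB@5
I1 ld r4 <- r1: IF@2 ID@3 stall=0 (-) EX@4 MEM@5 WB@6
I2 mul r1 <- r1,r4: IF@3 ID@4 stall=2 (RAW on I1.r4 (WB@6)) EX@7 MEM@8 WB@9
I3 sub r5 <- r4,r4: IF@4 ID@7 stall=0 (-) EX@8 MEM@9 WB@10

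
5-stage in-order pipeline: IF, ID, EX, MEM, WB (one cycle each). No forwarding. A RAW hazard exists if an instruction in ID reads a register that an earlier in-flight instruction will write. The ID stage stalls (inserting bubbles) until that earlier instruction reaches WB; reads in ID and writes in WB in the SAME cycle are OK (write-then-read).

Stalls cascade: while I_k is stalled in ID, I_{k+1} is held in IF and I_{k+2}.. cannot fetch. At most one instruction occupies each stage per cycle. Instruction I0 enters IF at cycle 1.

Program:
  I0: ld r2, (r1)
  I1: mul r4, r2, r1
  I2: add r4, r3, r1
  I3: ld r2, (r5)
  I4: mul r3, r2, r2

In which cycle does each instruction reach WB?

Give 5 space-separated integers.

I0 ld r2 <- r1: IF@1 ID@2 stall=0 (-) EX@3 MEM@4 WB@5
I1 mul r4 <- r2,r1: IF@2 ID@3 stall=2 (RAW on I0.r2 (WB@5)) EX@6 MEM@7 WB@8
I2 add r4 <- r3,r1: IF@3 ID@6 stall=0 (-) EX@7 MEM@8 WB@9
I3 ld r2 <- r5: IF@6 ID@7 stall=0 (-) EX@8 MEM@9 WB@10
I4 mul r3 <- r2,r2: IF@7 ID@8 stall=2 (RAW on I3.r2 (WB@10)) EX@11 MEM@12 WB@13

Answer: 5 8 9 10 13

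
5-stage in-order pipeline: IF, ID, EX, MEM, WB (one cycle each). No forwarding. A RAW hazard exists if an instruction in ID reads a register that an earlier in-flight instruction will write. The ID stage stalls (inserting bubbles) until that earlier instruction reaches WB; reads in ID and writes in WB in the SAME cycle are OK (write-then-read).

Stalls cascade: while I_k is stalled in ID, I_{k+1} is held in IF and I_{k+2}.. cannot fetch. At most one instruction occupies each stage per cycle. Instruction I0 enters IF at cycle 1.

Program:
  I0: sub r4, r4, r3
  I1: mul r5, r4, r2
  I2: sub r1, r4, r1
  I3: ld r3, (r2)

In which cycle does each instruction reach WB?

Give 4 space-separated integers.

Answer: 5 8 9 10

Derivation:
I0 sub r4 <- r4,r3: IF@1 ID@2 stall=0 (-) EX@3 MEM@4 WB@5
I1 mul r5 <- r4,r2: IF@2 ID@3 stall=2 (RAW on I0.r4 (WB@5)) EX@6 MEM@7 WB@8
I2 sub r1 <- r4,r1: IF@3 ID@6 stall=0 (-) EX@7 MEM@8 WB@9
I3 ld r3 <- r2: IF@6 ID@7 stall=0 (-) EX@8 MEM@9 WB@10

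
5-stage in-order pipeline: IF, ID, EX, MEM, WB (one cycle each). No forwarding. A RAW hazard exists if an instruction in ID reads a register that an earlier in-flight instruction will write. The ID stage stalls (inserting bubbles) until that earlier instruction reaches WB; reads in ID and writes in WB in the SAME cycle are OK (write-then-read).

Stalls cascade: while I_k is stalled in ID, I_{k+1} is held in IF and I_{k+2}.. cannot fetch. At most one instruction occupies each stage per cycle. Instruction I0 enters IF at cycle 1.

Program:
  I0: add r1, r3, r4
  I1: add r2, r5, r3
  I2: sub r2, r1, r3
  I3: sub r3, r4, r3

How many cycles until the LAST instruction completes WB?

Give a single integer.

Answer: 9

Derivation:
I0 add r1 <- r3,r4: IF@1 ID@2 stall=0 (-) EX@3 MEM@4 WB@5
I1 add r2 <- r5,r3: IF@2 ID@3 stall=0 (-) EX@4 MEM@5 WB@6
I2 sub r2 <- r1,r3: IF@3 ID@4 stall=1 (RAW on I0.r1 (WB@5)) EX@6 MEM@7 WB@8
I3 sub r3 <- r4,r3: IF@4 ID@6 stall=0 (-) EX@7 MEM@8 WB@9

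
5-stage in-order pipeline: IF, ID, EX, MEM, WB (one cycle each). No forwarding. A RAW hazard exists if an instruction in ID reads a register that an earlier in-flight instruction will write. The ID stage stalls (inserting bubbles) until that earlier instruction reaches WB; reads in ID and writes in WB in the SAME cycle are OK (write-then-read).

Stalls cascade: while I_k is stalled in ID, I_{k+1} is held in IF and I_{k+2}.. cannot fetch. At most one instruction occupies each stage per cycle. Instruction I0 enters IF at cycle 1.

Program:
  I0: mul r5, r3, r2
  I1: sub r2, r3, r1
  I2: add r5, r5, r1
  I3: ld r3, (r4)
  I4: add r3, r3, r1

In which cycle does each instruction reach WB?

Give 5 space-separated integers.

Answer: 5 6 8 9 12

Derivation:
I0 mul r5 <- r3,r2: IF@1 ID@2 stall=0 (-) EX@3 MEM@4 WB@5
I1 sub r2 <- r3,r1: IF@2 ID@3 stall=0 (-) EX@4 MEM@5 WB@6
I2 add r5 <- r5,r1: IF@3 ID@4 stall=1 (RAW on I0.r5 (WB@5)) EX@6 MEM@7 WB@8
I3 ld r3 <- r4: IF@4 ID@6 stall=0 (-) EX@7 MEM@8 WB@9
I4 add r3 <- r3,r1: IF@6 ID@7 stall=2 (RAW on I3.r3 (WB@9)) EX@10 MEM@11 WB@12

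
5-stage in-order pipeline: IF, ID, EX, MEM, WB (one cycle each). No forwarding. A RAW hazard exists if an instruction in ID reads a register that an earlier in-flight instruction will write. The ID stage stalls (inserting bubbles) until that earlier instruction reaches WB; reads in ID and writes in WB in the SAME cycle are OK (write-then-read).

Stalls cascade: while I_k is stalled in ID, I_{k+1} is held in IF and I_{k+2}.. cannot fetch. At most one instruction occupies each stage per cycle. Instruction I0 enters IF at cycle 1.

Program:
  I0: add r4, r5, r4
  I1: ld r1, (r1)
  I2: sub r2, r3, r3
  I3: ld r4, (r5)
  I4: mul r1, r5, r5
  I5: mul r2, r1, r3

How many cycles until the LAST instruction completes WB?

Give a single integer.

Answer: 12

Derivation:
I0 add r4 <- r5,r4: IF@1 ID@2 stall=0 (-) EX@3 MEM@4 WB@5
I1 ld r1 <- r1: IF@2 ID@3 stall=0 (-) EX@4 MEM@5 WB@6
I2 sub r2 <- r3,r3: IF@3 ID@4 stall=0 (-) EX@5 MEM@6 WB@7
I3 ld r4 <- r5: IF@4 ID@5 stall=0 (-) EX@6 MEM@7 WB@8
I4 mul r1 <- r5,r5: IF@5 ID@6 stall=0 (-) EX@7 MEM@8 WB@9
I5 mul r2 <- r1,r3: IF@6 ID@7 stall=2 (RAW on I4.r1 (WB@9)) EX@10 MEM@11 WB@12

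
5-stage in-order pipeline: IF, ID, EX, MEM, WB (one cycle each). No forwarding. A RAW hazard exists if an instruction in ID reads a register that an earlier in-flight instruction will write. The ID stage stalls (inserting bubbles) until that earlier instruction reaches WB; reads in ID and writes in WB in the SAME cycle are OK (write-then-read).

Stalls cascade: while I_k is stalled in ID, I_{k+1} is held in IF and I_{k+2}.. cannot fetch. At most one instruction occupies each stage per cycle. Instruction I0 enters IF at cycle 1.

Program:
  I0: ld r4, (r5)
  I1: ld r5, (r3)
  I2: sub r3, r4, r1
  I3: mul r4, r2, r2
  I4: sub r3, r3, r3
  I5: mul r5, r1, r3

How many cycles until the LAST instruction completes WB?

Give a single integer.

Answer: 14

Derivation:
I0 ld r4 <- r5: IF@1 ID@2 stall=0 (-) EX@3 MEM@4 WB@5
I1 ld r5 <- r3: IF@2 ID@3 stall=0 (-) EX@4 MEM@5 WB@6
I2 sub r3 <- r4,r1: IF@3 ID@4 stall=1 (RAW on I0.r4 (WB@5)) EX@6 MEM@7 WB@8
I3 mul r4 <- r2,r2: IF@4 ID@6 stall=0 (-) EX@7 MEM@8 WB@9
I4 sub r3 <- r3,r3: IF@6 ID@7 stall=1 (RAW on I2.r3 (WB@8)) EX@9 MEM@10 WB@11
I5 mul r5 <- r1,r3: IF@7 ID@9 stall=2 (RAW on I4.r3 (WB@11)) EX@12 MEM@13 WB@14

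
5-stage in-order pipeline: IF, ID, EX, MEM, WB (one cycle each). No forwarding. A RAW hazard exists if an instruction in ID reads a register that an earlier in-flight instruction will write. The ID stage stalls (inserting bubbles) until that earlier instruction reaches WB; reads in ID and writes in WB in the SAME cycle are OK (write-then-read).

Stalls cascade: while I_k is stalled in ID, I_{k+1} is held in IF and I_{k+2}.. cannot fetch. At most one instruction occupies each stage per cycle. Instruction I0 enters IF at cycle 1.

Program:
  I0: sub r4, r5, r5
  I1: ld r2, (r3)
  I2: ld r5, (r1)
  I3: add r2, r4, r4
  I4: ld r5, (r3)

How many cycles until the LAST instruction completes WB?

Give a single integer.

Answer: 9

Derivation:
I0 sub r4 <- r5,r5: IF@1 ID@2 stall=0 (-) EX@3 MEM@4 WB@5
I1 ld r2 <- r3: IF@2 ID@3 stall=0 (-) EX@4 MEM@5 WB@6
I2 ld r5 <- r1: IF@3 ID@4 stall=0 (-) EX@5 MEM@6 WB@7
I3 add r2 <- r4,r4: IF@4 ID@5 stall=0 (-) EX@6 MEM@7 WB@8
I4 ld r5 <- r3: IF@5 ID@6 stall=0 (-) EX@7 MEM@8 WB@9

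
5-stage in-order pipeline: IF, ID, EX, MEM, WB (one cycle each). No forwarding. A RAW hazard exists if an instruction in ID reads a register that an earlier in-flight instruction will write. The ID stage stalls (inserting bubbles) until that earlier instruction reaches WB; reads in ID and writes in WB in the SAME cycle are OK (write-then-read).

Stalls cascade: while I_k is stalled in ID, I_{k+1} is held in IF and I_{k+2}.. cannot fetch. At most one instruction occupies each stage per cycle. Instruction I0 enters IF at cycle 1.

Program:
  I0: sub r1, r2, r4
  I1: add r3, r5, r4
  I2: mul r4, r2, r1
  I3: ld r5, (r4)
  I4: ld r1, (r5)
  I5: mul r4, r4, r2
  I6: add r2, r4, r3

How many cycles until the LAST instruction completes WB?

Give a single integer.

I0 sub r1 <- r2,r4: IF@1 ID@2 stall=0 (-) EX@3 MEM@4 WB@5
I1 add r3 <- r5,r4: IF@2 ID@3 stall=0 (-) EX@4 MEM@5 WB@6
I2 mul r4 <- r2,r1: IF@3 ID@4 stall=1 (RAW on I0.r1 (WB@5)) EX@6 MEM@7 WB@8
I3 ld r5 <- r4: IF@4 ID@6 stall=2 (RAW on I2.r4 (WB@8)) EX@9 MEM@10 WB@11
I4 ld r1 <- r5: IF@6 ID@9 stall=2 (RAW on I3.r5 (WB@11)) EX@12 MEM@13 WB@14
I5 mul r4 <- r4,r2: IF@9 ID@12 stall=0 (-) EX@13 MEM@14 WB@15
I6 add r2 <- r4,r3: IF@12 ID@13 stall=2 (RAW on I5.r4 (WB@15)) EX@16 MEM@17 WB@18

Answer: 18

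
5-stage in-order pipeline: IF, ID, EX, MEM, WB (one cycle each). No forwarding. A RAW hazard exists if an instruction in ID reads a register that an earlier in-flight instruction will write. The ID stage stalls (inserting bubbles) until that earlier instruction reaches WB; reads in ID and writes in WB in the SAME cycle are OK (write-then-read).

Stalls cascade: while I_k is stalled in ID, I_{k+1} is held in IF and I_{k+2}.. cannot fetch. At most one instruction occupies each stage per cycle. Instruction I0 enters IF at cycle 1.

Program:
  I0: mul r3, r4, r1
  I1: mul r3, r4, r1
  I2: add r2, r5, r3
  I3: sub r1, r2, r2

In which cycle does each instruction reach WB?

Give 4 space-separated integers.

Answer: 5 6 9 12

Derivation:
I0 mul r3 <- r4,r1: IF@1 ID@2 stall=0 (-) EX@3 MEM@4 WB@5
I1 mul r3 <- r4,r1: IF@2 ID@3 stall=0 (-) EX@4 MEM@5 WB@6
I2 add r2 <- r5,r3: IF@3 ID@4 stall=2 (RAW on I1.r3 (WB@6)) EX@7 MEM@8 WB@9
I3 sub r1 <- r2,r2: IF@4 ID@7 stall=2 (RAW on I2.r2 (WB@9)) EX@10 MEM@11 WB@12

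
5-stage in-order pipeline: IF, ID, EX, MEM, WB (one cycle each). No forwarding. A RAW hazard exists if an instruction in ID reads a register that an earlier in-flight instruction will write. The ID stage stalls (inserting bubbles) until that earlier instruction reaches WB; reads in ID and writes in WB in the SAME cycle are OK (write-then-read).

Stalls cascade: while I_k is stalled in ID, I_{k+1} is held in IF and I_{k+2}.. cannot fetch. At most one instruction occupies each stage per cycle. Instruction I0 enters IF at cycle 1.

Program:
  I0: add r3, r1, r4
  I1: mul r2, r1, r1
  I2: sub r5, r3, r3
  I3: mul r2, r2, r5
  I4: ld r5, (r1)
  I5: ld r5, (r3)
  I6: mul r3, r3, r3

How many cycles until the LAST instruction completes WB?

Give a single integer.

I0 add r3 <- r1,r4: IF@1 ID@2 stall=0 (-) EX@3 MEM@4 WB@5
I1 mul r2 <- r1,r1: IF@2 ID@3 stall=0 (-) EX@4 MEM@5 WB@6
I2 sub r5 <- r3,r3: IF@3 ID@4 stall=1 (RAW on I0.r3 (WB@5)) EX@6 MEM@7 WB@8
I3 mul r2 <- r2,r5: IF@4 ID@6 stall=2 (RAW on I2.r5 (WB@8)) EX@9 MEM@10 WB@11
I4 ld r5 <- r1: IF@6 ID@9 stall=0 (-) EX@10 MEM@11 WB@12
I5 ld r5 <- r3: IF@9 ID@10 stall=0 (-) EX@11 MEM@12 WB@13
I6 mul r3 <- r3,r3: IF@10 ID@11 stall=0 (-) EX@12 MEM@13 WB@14

Answer: 14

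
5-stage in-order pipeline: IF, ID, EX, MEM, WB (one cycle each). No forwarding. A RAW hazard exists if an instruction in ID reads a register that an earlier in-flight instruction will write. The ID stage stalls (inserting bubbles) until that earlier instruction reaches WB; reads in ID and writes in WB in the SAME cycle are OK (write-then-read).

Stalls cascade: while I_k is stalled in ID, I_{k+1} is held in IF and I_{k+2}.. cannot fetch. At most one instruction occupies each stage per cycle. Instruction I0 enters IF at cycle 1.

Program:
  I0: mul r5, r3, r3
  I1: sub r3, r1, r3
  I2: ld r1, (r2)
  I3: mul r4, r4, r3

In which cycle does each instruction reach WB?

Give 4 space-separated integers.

I0 mul r5 <- r3,r3: IF@1 ID@2 stall=0 (-) EX@3 MEM@4 WB@5
I1 sub r3 <- r1,r3: IF@2 ID@3 stall=0 (-) EX@4 MEM@5 WB@6
I2 ld r1 <- r2: IF@3 ID@4 stall=0 (-) EX@5 MEM@6 WB@7
I3 mul r4 <- r4,r3: IF@4 ID@5 stall=1 (RAW on I1.r3 (WB@6)) EX@7 MEM@8 WB@9

Answer: 5 6 7 9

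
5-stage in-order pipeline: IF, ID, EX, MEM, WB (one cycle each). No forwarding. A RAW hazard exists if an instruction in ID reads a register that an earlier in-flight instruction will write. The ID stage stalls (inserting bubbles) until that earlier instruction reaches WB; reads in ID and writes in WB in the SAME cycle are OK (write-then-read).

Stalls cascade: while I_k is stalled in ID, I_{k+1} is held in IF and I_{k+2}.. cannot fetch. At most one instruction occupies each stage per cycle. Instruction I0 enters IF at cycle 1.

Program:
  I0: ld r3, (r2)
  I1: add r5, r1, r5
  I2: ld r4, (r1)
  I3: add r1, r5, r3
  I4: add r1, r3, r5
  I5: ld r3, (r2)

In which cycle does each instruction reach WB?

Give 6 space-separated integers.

Answer: 5 6 7 9 10 11

Derivation:
I0 ld r3 <- r2: IF@1 ID@2 stall=0 (-) EX@3 MEM@4 WB@5
I1 add r5 <- r1,r5: IF@2 ID@3 stall=0 (-) EX@4 MEM@5 WB@6
I2 ld r4 <- r1: IF@3 ID@4 stall=0 (-) EX@5 MEM@6 WB@7
I3 add r1 <- r5,r3: IF@4 ID@5 stall=1 (RAW on I1.r5 (WB@6)) EX@7 MEM@8 WB@9
I4 add r1 <- r3,r5: IF@5 ID@7 stall=0 (-) EX@8 MEM@9 WB@10
I5 ld r3 <- r2: IF@7 ID@8 stall=0 (-) EX@9 MEM@10 WB@11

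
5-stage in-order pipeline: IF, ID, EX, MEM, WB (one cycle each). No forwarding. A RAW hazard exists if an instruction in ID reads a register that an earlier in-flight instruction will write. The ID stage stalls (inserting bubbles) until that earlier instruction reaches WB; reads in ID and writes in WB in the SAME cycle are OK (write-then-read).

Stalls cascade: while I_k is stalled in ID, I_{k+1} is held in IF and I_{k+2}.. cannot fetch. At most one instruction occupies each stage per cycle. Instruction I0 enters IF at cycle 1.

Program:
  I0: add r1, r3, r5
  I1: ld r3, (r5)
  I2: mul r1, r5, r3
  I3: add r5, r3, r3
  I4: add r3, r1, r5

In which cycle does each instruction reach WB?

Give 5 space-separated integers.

I0 add r1 <- r3,r5: IF@1 ID@2 stall=0 (-) EX@3 MEM@4 WB@5
I1 ld r3 <- r5: IF@2 ID@3 stall=0 (-) EX@4 MEM@5 WB@6
I2 mul r1 <- r5,r3: IF@3 ID@4 stall=2 (RAW on I1.r3 (WB@6)) EX@7 MEM@8 WB@9
I3 add r5 <- r3,r3: IF@4 ID@7 stall=0 (-) EX@8 MEM@9 WB@10
I4 add r3 <- r1,r5: IF@7 ID@8 stall=2 (RAW on I3.r5 (WB@10)) EX@11 MEM@12 WB@13

Answer: 5 6 9 10 13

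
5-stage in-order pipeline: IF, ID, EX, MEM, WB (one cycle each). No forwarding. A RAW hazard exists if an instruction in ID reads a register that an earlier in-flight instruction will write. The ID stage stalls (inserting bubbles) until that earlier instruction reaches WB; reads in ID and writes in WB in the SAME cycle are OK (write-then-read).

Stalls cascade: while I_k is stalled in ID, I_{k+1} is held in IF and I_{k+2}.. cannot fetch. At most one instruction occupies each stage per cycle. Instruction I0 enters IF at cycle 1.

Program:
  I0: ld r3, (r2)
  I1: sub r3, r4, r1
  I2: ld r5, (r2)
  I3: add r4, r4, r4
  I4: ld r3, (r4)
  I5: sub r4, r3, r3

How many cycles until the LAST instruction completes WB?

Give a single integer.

Answer: 14

Derivation:
I0 ld r3 <- r2: IF@1 ID@2 stall=0 (-) EX@3 MEM@4 WB@5
I1 sub r3 <- r4,r1: IF@2 ID@3 stall=0 (-) EX@4 MEM@5 WB@6
I2 ld r5 <- r2: IF@3 ID@4 stall=0 (-) EX@5 MEM@6 WB@7
I3 add r4 <- r4,r4: IF@4 ID@5 stall=0 (-) EX@6 MEM@7 WB@8
I4 ld r3 <- r4: IF@5 ID@6 stall=2 (RAW on I3.r4 (WB@8)) EX@9 MEM@10 WB@11
I5 sub r4 <- r3,r3: IF@6 ID@9 stall=2 (RAW on I4.r3 (WB@11)) EX@12 MEM@13 WB@14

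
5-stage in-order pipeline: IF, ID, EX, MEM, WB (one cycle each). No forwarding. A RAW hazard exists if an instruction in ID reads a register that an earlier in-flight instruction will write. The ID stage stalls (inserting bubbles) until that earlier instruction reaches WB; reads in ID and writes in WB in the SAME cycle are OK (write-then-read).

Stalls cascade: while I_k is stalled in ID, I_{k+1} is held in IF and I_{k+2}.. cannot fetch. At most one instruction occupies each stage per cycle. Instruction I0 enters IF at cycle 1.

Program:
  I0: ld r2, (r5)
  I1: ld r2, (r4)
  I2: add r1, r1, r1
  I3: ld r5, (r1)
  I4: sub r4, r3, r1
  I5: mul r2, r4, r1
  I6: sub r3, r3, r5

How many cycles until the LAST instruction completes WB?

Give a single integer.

Answer: 15

Derivation:
I0 ld r2 <- r5: IF@1 ID@2 stall=0 (-) EX@3 MEM@4 WB@5
I1 ld r2 <- r4: IF@2 ID@3 stall=0 (-) EX@4 MEM@5 WB@6
I2 add r1 <- r1,r1: IF@3 ID@4 stall=0 (-) EX@5 MEM@6 WB@7
I3 ld r5 <- r1: IF@4 ID@5 stall=2 (RAW on I2.r1 (WB@7)) EX@8 MEM@9 WB@10
I4 sub r4 <- r3,r1: IF@5 ID@8 stall=0 (-) EX@9 MEM@10 WB@11
I5 mul r2 <- r4,r1: IF@8 ID@9 stall=2 (RAW on I4.r4 (WB@11)) EX@12 MEM@13 WB@14
I6 sub r3 <- r3,r5: IF@9 ID@12 stall=0 (-) EX@13 MEM@14 WB@15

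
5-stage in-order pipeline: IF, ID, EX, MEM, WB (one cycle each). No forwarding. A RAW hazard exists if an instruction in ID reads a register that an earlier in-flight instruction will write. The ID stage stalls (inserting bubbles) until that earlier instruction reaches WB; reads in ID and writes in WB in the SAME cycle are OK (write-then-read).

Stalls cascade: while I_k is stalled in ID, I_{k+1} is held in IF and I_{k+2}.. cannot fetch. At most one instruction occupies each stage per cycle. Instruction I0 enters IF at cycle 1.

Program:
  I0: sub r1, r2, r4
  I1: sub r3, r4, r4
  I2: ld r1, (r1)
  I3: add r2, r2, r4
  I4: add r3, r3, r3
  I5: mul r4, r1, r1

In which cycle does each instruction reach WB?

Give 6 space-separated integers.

Answer: 5 6 8 9 10 11

Derivation:
I0 sub r1 <- r2,r4: IF@1 ID@2 stall=0 (-) EX@3 MEM@4 WB@5
I1 sub r3 <- r4,r4: IF@2 ID@3 stall=0 (-) EX@4 MEM@5 WB@6
I2 ld r1 <- r1: IF@3 ID@4 stall=1 (RAW on I0.r1 (WB@5)) EX@6 MEM@7 WB@8
I3 add r2 <- r2,r4: IF@4 ID@6 stall=0 (-) EX@7 MEM@8 WB@9
I4 add r3 <- r3,r3: IF@6 ID@7 stall=0 (-) EX@8 MEM@9 WB@10
I5 mul r4 <- r1,r1: IF@7 ID@8 stall=0 (-) EX@9 MEM@10 WB@11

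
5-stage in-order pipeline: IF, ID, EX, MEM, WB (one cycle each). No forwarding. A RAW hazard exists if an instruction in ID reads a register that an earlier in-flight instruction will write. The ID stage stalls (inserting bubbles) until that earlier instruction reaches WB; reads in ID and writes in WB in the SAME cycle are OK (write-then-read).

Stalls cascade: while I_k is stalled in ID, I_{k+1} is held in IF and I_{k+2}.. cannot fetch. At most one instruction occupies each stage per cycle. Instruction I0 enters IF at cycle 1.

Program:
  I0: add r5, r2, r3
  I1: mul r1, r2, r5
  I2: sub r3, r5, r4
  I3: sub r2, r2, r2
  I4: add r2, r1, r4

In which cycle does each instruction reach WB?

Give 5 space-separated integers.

I0 add r5 <- r2,r3: IF@1 ID@2 stall=0 (-) EX@3 MEM@4 WB@5
I1 mul r1 <- r2,r5: IF@2 ID@3 stall=2 (RAW on I0.r5 (WB@5)) EX@6 MEM@7 WB@8
I2 sub r3 <- r5,r4: IF@3 ID@6 stall=0 (-) EX@7 MEM@8 WB@9
I3 sub r2 <- r2,r2: IF@6 ID@7 stall=0 (-) EX@8 MEM@9 WB@10
I4 add r2 <- r1,r4: IF@7 ID@8 stall=0 (-) EX@9 MEM@10 WB@11

Answer: 5 8 9 10 11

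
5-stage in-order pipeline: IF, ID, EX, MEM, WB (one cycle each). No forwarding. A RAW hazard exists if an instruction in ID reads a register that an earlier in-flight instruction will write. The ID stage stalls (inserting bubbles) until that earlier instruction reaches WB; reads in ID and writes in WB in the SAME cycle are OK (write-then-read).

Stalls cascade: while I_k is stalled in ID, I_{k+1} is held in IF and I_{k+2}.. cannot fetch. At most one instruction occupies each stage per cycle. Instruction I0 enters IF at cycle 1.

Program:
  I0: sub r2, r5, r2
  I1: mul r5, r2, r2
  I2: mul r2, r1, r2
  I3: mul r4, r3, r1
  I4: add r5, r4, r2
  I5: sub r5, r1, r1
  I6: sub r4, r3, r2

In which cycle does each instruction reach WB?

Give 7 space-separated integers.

Answer: 5 8 9 10 13 14 15

Derivation:
I0 sub r2 <- r5,r2: IF@1 ID@2 stall=0 (-) EX@3 MEM@4 WB@5
I1 mul r5 <- r2,r2: IF@2 ID@3 stall=2 (RAW on I0.r2 (WB@5)) EX@6 MEM@7 WB@8
I2 mul r2 <- r1,r2: IF@3 ID@6 stall=0 (-) EX@7 MEM@8 WB@9
I3 mul r4 <- r3,r1: IF@6 ID@7 stall=0 (-) EX@8 MEM@9 WB@10
I4 add r5 <- r4,r2: IF@7 ID@8 stall=2 (RAW on I3.r4 (WB@10)) EX@11 MEM@12 WB@13
I5 sub r5 <- r1,r1: IF@8 ID@11 stall=0 (-) EX@12 MEM@13 WB@14
I6 sub r4 <- r3,r2: IF@11 ID@12 stall=0 (-) EX@13 MEM@14 WB@15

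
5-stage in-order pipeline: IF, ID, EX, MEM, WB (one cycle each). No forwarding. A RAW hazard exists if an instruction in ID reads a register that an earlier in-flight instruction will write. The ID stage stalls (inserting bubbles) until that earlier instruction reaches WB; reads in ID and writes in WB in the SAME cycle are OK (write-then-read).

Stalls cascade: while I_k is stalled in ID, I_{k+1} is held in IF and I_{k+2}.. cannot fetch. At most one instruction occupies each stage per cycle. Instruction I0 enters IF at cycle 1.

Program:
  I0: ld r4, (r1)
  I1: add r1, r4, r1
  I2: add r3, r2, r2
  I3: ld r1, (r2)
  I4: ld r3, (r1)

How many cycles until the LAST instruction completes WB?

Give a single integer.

I0 ld r4 <- r1: IF@1 ID@2 stall=0 (-) EX@3 MEM@4 WB@5
I1 add r1 <- r4,r1: IF@2 ID@3 stall=2 (RAW on I0.r4 (WB@5)) EX@6 MEM@7 WB@8
I2 add r3 <- r2,r2: IF@3 ID@6 stall=0 (-) EX@7 MEM@8 WB@9
I3 ld r1 <- r2: IF@6 ID@7 stall=0 (-) EX@8 MEM@9 WB@10
I4 ld r3 <- r1: IF@7 ID@8 stall=2 (RAW on I3.r1 (WB@10)) EX@11 MEM@12 WB@13

Answer: 13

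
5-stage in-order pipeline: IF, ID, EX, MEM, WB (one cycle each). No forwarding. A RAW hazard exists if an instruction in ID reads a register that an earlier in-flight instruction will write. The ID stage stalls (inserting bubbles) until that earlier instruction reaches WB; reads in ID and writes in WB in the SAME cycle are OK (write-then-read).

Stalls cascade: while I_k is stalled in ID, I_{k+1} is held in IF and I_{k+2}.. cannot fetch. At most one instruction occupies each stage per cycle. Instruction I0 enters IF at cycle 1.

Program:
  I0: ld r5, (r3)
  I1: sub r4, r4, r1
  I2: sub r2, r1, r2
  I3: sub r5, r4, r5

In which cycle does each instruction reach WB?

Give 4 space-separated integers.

I0 ld r5 <- r3: IF@1 ID@2 stall=0 (-) EX@3 MEM@4 WB@5
I1 sub r4 <- r4,r1: IF@2 ID@3 stall=0 (-) EX@4 MEM@5 WB@6
I2 sub r2 <- r1,r2: IF@3 ID@4 stall=0 (-) EX@5 MEM@6 WB@7
I3 sub r5 <- r4,r5: IF@4 ID@5 stall=1 (RAW on I1.r4 (WB@6)) EX@7 MEM@8 WB@9

Answer: 5 6 7 9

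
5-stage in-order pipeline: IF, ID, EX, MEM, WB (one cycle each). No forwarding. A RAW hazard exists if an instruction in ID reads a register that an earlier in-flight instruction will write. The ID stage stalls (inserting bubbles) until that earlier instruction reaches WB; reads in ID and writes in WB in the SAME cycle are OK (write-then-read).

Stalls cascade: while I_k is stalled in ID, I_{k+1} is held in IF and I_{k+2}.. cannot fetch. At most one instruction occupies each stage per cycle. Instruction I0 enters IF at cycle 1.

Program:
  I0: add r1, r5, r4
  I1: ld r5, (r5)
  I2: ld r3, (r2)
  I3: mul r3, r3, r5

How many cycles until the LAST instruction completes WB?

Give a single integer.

Answer: 10

Derivation:
I0 add r1 <- r5,r4: IF@1 ID@2 stall=0 (-) EX@3 MEM@4 WB@5
I1 ld r5 <- r5: IF@2 ID@3 stall=0 (-) EX@4 MEM@5 WB@6
I2 ld r3 <- r2: IF@3 ID@4 stall=0 (-) EX@5 MEM@6 WB@7
I3 mul r3 <- r3,r5: IF@4 ID@5 stall=2 (RAW on I2.r3 (WB@7)) EX@8 MEM@9 WB@10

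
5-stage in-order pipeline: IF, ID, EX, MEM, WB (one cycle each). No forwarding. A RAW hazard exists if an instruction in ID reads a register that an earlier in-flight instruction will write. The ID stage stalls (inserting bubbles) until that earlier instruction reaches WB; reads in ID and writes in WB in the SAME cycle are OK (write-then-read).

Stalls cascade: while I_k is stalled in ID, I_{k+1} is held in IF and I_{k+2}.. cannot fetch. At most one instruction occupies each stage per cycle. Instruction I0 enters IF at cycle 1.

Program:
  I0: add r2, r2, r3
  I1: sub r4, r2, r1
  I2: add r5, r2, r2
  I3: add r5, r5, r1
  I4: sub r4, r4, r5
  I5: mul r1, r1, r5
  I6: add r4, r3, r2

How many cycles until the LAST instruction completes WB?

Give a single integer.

Answer: 17

Derivation:
I0 add r2 <- r2,r3: IF@1 ID@2 stall=0 (-) EX@3 MEM@4 WB@5
I1 sub r4 <- r2,r1: IF@2 ID@3 stall=2 (RAW on I0.r2 (WB@5)) EX@6 MEM@7 WB@8
I2 add r5 <- r2,r2: IF@3 ID@6 stall=0 (-) EX@7 MEM@8 WB@9
I3 add r5 <- r5,r1: IF@6 ID@7 stall=2 (RAW on I2.r5 (WB@9)) EX@10 MEM@11 WB@12
I4 sub r4 <- r4,r5: IF@7 ID@10 stall=2 (RAW on I3.r5 (WB@12)) EX@13 MEM@14 WB@15
I5 mul r1 <- r1,r5: IF@10 ID@13 stall=0 (-) EX@14 MEM@15 WB@16
I6 add r4 <- r3,r2: IF@13 ID@14 stall=0 (-) EX@15 MEM@16 WB@17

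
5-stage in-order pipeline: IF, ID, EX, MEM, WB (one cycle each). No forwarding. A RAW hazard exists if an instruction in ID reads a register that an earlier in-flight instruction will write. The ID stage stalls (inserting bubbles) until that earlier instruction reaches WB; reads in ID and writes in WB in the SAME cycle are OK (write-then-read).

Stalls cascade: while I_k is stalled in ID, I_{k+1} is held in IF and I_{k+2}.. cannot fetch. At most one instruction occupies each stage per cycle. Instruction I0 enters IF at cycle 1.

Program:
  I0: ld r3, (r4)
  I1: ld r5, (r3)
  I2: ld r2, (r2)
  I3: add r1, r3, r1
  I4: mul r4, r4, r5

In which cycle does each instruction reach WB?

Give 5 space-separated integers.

I0 ld r3 <- r4: IF@1 ID@2 stall=0 (-) EX@3 MEM@4 WB@5
I1 ld r5 <- r3: IF@2 ID@3 stall=2 (RAW on I0.r3 (WB@5)) EX@6 MEM@7 WB@8
I2 ld r2 <- r2: IF@3 ID@6 stall=0 (-) EX@7 MEM@8 WB@9
I3 add r1 <- r3,r1: IF@6 ID@7 stall=0 (-) EX@8 MEM@9 WB@10
I4 mul r4 <- r4,r5: IF@7 ID@8 stall=0 (-) EX@9 MEM@10 WB@11

Answer: 5 8 9 10 11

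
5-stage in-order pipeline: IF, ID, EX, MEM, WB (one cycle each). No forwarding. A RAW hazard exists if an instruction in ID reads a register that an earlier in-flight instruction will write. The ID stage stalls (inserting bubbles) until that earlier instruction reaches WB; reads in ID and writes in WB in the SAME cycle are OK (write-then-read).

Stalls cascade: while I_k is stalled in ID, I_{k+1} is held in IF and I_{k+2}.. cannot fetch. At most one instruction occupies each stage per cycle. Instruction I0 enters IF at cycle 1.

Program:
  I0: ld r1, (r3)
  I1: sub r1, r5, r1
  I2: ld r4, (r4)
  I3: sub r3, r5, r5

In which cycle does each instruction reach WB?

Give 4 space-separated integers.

Answer: 5 8 9 10

Derivation:
I0 ld r1 <- r3: IF@1 ID@2 stall=0 (-) EX@3 MEM@4 WB@5
I1 sub r1 <- r5,r1: IF@2 ID@3 stall=2 (RAW on I0.r1 (WB@5)) EX@6 MEM@7 WB@8
I2 ld r4 <- r4: IF@3 ID@6 stall=0 (-) EX@7 MEM@8 WB@9
I3 sub r3 <- r5,r5: IF@6 ID@7 stall=0 (-) EX@8 MEM@9 WB@10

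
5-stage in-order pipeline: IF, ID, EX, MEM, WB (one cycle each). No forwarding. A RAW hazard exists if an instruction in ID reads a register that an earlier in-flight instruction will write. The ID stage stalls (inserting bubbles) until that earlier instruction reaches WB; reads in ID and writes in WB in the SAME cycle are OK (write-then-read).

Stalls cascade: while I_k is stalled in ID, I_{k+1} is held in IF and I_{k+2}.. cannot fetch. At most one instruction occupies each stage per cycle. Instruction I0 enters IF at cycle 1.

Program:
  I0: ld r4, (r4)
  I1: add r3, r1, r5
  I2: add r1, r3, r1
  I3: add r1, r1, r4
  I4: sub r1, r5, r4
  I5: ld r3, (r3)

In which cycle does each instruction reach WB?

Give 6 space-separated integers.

Answer: 5 6 9 12 13 14

Derivation:
I0 ld r4 <- r4: IF@1 ID@2 stall=0 (-) EX@3 MEM@4 WB@5
I1 add r3 <- r1,r5: IF@2 ID@3 stall=0 (-) EX@4 MEM@5 WB@6
I2 add r1 <- r3,r1: IF@3 ID@4 stall=2 (RAW on I1.r3 (WB@6)) EX@7 MEM@8 WB@9
I3 add r1 <- r1,r4: IF@4 ID@7 stall=2 (RAW on I2.r1 (WB@9)) EX@10 MEM@11 WB@12
I4 sub r1 <- r5,r4: IF@7 ID@10 stall=0 (-) EX@11 MEM@12 WB@13
I5 ld r3 <- r3: IF@10 ID@11 stall=0 (-) EX@12 MEM@13 WB@14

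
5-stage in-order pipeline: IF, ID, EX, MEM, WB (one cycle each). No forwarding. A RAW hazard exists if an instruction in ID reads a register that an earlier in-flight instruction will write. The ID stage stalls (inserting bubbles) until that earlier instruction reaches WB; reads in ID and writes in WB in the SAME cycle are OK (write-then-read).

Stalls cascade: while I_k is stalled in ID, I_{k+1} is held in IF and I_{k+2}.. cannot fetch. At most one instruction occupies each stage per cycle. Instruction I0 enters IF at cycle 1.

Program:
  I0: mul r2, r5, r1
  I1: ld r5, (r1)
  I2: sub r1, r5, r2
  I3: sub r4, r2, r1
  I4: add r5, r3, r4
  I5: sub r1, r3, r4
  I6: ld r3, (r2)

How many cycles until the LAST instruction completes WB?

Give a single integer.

Answer: 17

Derivation:
I0 mul r2 <- r5,r1: IF@1 ID@2 stall=0 (-) EX@3 MEM@4 WB@5
I1 ld r5 <- r1: IF@2 ID@3 stall=0 (-) EX@4 MEM@5 WB@6
I2 sub r1 <- r5,r2: IF@3 ID@4 stall=2 (RAW on I1.r5 (WB@6)) EX@7 MEM@8 WB@9
I3 sub r4 <- r2,r1: IF@4 ID@7 stall=2 (RAW on I2.r1 (WB@9)) EX@10 MEM@11 WB@12
I4 add r5 <- r3,r4: IF@7 ID@10 stall=2 (RAW on I3.r4 (WB@12)) EX@13 MEM@14 WB@15
I5 sub r1 <- r3,r4: IF@10 ID@13 stall=0 (-) EX@14 MEM@15 WB@16
I6 ld r3 <- r2: IF@13 ID@14 stall=0 (-) EX@15 MEM@16 WB@17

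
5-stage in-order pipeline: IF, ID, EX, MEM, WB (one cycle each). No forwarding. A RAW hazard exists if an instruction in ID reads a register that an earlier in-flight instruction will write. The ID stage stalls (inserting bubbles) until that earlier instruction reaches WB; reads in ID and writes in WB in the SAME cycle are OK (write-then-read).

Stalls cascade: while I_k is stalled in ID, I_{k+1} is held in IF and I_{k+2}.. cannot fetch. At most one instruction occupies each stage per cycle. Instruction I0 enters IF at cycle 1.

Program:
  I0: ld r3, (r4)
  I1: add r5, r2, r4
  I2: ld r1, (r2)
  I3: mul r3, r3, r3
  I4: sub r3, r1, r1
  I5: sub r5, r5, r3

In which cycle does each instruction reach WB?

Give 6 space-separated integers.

Answer: 5 6 7 8 10 13

Derivation:
I0 ld r3 <- r4: IF@1 ID@2 stall=0 (-) EX@3 MEM@4 WB@5
I1 add r5 <- r2,r4: IF@2 ID@3 stall=0 (-) EX@4 MEM@5 WB@6
I2 ld r1 <- r2: IF@3 ID@4 stall=0 (-) EX@5 MEM@6 WB@7
I3 mul r3 <- r3,r3: IF@4 ID@5 stall=0 (-) EX@6 MEM@7 WB@8
I4 sub r3 <- r1,r1: IF@5 ID@6 stall=1 (RAW on I2.r1 (WB@7)) EX@8 MEM@9 WB@10
I5 sub r5 <- r5,r3: IF@6 ID@8 stall=2 (RAW on I4.r3 (WB@10)) EX@11 MEM@12 WB@13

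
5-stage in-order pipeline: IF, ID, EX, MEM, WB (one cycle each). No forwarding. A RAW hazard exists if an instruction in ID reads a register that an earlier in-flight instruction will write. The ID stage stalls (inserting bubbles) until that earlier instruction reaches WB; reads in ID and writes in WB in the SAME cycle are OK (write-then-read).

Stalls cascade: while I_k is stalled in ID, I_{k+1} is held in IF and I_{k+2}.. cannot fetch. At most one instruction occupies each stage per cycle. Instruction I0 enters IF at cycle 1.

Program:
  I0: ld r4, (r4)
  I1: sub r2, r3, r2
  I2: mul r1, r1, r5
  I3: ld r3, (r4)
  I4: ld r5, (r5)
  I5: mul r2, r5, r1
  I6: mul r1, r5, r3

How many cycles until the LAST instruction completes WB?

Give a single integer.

I0 ld r4 <- r4: IF@1 ID@2 stall=0 (-) EX@3 MEM@4 WB@5
I1 sub r2 <- r3,r2: IF@2 ID@3 stall=0 (-) EX@4 MEM@5 WB@6
I2 mul r1 <- r1,r5: IF@3 ID@4 stall=0 (-) EX@5 MEM@6 WB@7
I3 ld r3 <- r4: IF@4 ID@5 stall=0 (-) EX@6 MEM@7 WB@8
I4 ld r5 <- r5: IF@5 ID@6 stall=0 (-) EX@7 MEM@8 WB@9
I5 mul r2 <- r5,r1: IF@6 ID@7 stall=2 (RAW on I4.r5 (WB@9)) EX@10 MEM@11 WB@12
I6 mul r1 <- r5,r3: IF@7 ID@10 stall=0 (-) EX@11 MEM@12 WB@13

Answer: 13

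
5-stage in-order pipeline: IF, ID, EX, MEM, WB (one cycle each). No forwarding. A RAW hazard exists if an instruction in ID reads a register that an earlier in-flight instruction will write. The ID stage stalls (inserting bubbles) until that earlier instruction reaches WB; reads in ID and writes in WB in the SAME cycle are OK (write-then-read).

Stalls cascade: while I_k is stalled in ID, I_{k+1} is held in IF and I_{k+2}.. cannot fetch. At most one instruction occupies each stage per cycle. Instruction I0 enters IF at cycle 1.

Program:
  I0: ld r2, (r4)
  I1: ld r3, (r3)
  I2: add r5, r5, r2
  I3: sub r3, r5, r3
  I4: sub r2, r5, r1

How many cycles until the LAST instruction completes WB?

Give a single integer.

I0 ld r2 <- r4: IF@1 ID@2 stall=0 (-) EX@3 MEM@4 WB@5
I1 ld r3 <- r3: IF@2 ID@3 stall=0 (-) EX@4 MEM@5 WB@6
I2 add r5 <- r5,r2: IF@3 ID@4 stall=1 (RAW on I0.r2 (WB@5)) EX@6 MEM@7 WB@8
I3 sub r3 <- r5,r3: IF@4 ID@6 stall=2 (RAW on I2.r5 (WB@8)) EX@9 MEM@10 WB@11
I4 sub r2 <- r5,r1: IF@6 ID@9 stall=0 (-) EX@10 MEM@11 WB@12

Answer: 12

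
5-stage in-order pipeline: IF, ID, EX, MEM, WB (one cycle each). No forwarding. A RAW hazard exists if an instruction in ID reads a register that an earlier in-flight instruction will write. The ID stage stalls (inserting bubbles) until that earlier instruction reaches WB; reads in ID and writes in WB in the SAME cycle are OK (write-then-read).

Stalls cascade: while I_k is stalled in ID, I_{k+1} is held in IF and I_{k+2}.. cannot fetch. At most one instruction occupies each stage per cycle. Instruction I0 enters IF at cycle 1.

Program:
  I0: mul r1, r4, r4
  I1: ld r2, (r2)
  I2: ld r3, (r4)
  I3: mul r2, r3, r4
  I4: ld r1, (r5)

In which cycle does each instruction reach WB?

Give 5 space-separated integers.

I0 mul r1 <- r4,r4: IF@1 ID@2 stall=0 (-) EX@3 MEM@4 WB@5
I1 ld r2 <- r2: IF@2 ID@3 stall=0 (-) EX@4 MEM@5 WB@6
I2 ld r3 <- r4: IF@3 ID@4 stall=0 (-) EX@5 MEM@6 WB@7
I3 mul r2 <- r3,r4: IF@4 ID@5 stall=2 (RAW on I2.r3 (WB@7)) EX@8 MEM@9 WB@10
I4 ld r1 <- r5: IF@5 ID@8 stall=0 (-) EX@9 MEM@10 WB@11

Answer: 5 6 7 10 11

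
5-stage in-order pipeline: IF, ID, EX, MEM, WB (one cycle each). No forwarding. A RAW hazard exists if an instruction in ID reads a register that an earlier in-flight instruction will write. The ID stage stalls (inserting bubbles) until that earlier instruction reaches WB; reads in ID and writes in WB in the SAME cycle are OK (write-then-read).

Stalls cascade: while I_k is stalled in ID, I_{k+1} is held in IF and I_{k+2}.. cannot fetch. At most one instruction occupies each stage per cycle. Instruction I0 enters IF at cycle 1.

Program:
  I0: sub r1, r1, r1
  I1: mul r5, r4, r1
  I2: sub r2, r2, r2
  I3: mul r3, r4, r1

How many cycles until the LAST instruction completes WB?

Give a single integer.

Answer: 10

Derivation:
I0 sub r1 <- r1,r1: IF@1 ID@2 stall=0 (-) EX@3 MEM@4 WB@5
I1 mul r5 <- r4,r1: IF@2 ID@3 stall=2 (RAW on I0.r1 (WB@5)) EX@6 MEM@7 WB@8
I2 sub r2 <- r2,r2: IF@3 ID@6 stall=0 (-) EX@7 MEM@8 WB@9
I3 mul r3 <- r4,r1: IF@6 ID@7 stall=0 (-) EX@8 MEM@9 WB@10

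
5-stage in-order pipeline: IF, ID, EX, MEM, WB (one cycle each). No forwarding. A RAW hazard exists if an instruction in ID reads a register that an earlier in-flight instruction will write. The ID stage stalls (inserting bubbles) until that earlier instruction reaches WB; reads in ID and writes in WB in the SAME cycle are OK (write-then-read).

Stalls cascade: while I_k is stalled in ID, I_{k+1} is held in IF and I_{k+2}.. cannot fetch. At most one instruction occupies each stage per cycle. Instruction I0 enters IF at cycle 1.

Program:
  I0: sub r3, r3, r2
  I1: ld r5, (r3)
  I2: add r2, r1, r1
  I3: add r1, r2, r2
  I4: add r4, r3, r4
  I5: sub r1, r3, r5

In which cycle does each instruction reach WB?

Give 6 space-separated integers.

I0 sub r3 <- r3,r2: IF@1 ID@2 stall=0 (-) EX@3 MEM@4 WB@5
I1 ld r5 <- r3: IF@2 ID@3 stall=2 (RAW on I0.r3 (WB@5)) EX@6 MEM@7 WB@8
I2 add r2 <- r1,r1: IF@3 ID@6 stall=0 (-) EX@7 MEM@8 WB@9
I3 add r1 <- r2,r2: IF@6 ID@7 stall=2 (RAW on I2.r2 (WB@9)) EX@10 MEM@11 WB@12
I4 add r4 <- r3,r4: IF@7 ID@10 stall=0 (-) EX@11 MEM@12 WB@13
I5 sub r1 <- r3,r5: IF@10 ID@11 stall=0 (-) EX@12 MEM@13 WB@14

Answer: 5 8 9 12 13 14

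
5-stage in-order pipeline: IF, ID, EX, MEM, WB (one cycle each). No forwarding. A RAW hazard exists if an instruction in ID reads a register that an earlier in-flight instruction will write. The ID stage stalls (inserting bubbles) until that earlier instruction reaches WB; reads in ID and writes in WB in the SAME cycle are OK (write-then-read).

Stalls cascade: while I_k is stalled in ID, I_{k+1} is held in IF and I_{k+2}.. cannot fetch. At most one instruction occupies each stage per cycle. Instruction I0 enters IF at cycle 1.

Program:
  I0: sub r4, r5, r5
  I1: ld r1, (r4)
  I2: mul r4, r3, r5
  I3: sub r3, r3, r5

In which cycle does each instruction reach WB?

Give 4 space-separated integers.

I0 sub r4 <- r5,r5: IF@1 ID@2 stall=0 (-) EX@3 MEM@4 WB@5
I1 ld r1 <- r4: IF@2 ID@3 stall=2 (RAW on I0.r4 (WB@5)) EX@6 MEM@7 WB@8
I2 mul r4 <- r3,r5: IF@3 ID@6 stall=0 (-) EX@7 MEM@8 WB@9
I3 sub r3 <- r3,r5: IF@6 ID@7 stall=0 (-) EX@8 MEM@9 WB@10

Answer: 5 8 9 10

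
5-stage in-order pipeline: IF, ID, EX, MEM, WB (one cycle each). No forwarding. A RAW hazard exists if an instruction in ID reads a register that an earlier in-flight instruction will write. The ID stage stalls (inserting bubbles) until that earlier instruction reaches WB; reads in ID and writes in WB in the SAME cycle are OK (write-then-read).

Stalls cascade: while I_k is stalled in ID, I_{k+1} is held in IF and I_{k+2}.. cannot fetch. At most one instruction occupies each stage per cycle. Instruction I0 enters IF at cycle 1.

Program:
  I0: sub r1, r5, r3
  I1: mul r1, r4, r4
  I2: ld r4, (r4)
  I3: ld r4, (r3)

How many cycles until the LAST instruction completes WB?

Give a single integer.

Answer: 8

Derivation:
I0 sub r1 <- r5,r3: IF@1 ID@2 stall=0 (-) EX@3 MEM@4 WB@5
I1 mul r1 <- r4,r4: IF@2 ID@3 stall=0 (-) EX@4 MEM@5 WB@6
I2 ld r4 <- r4: IF@3 ID@4 stall=0 (-) EX@5 MEM@6 WB@7
I3 ld r4 <- r3: IF@4 ID@5 stall=0 (-) EX@6 MEM@7 WB@8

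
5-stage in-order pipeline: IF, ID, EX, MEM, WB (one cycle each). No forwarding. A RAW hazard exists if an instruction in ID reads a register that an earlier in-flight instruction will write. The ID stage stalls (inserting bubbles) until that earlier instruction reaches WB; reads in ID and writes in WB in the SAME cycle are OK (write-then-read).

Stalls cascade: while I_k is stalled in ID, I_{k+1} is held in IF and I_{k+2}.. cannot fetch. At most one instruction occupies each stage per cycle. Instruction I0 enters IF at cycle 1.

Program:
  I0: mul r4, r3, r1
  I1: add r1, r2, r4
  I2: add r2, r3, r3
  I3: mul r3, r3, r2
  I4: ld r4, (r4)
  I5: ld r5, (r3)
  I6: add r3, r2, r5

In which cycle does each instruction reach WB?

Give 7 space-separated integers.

I0 mul r4 <- r3,r1: IF@1 ID@2 stall=0 (-) EX@3 MEM@4 WB@5
I1 add r1 <- r2,r4: IF@2 ID@3 stall=2 (RAW on I0.r4 (WB@5)) EX@6 MEM@7 WB@8
I2 add r2 <- r3,r3: IF@3 ID@6 stall=0 (-) EX@7 MEM@8 WB@9
I3 mul r3 <- r3,r2: IF@6 ID@7 stall=2 (RAW on I2.r2 (WB@9)) EX@10 MEM@11 WB@12
I4 ld r4 <- r4: IF@7 ID@10 stall=0 (-) EX@11 MEM@12 WB@13
I5 ld r5 <- r3: IF@10 ID@11 stall=1 (RAW on I3.r3 (WB@12)) EX@13 MEM@14 WB@15
I6 add r3 <- r2,r5: IF@11 ID@13 stall=2 (RAW on I5.r5 (WB@15)) EX@16 MEM@17 WB@18

Answer: 5 8 9 12 13 15 18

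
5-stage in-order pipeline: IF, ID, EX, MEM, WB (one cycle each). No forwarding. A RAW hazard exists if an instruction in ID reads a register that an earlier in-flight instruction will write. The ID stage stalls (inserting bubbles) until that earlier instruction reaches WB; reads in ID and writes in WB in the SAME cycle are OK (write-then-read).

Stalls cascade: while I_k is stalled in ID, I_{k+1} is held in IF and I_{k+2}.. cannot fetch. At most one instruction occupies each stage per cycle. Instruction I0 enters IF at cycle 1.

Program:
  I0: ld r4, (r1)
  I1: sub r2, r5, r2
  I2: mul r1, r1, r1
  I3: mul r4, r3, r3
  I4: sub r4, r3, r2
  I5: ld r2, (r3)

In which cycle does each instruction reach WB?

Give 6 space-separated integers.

Answer: 5 6 7 8 9 10

Derivation:
I0 ld r4 <- r1: IF@1 ID@2 stall=0 (-) EX@3 MEM@4 WB@5
I1 sub r2 <- r5,r2: IF@2 ID@3 stall=0 (-) EX@4 MEM@5 WB@6
I2 mul r1 <- r1,r1: IF@3 ID@4 stall=0 (-) EX@5 MEM@6 WB@7
I3 mul r4 <- r3,r3: IF@4 ID@5 stall=0 (-) EX@6 MEM@7 WB@8
I4 sub r4 <- r3,r2: IF@5 ID@6 stall=0 (-) EX@7 MEM@8 WB@9
I5 ld r2 <- r3: IF@6 ID@7 stall=0 (-) EX@8 MEM@9 WB@10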